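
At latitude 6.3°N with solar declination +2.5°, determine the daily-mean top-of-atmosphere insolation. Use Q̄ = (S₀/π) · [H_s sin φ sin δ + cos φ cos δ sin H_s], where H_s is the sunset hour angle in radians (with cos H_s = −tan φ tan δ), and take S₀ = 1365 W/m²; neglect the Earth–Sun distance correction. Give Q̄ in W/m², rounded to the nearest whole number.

cos H_s = −tan(6.3°) · tan(2.5°) = -0.0048, so H_s = arccos(-0.0048) = 90.28°. In radians, H_s = 1.5757.
H_s sin φ sin δ = 1.5757 × 0.1097 × 0.0436 = 0.0075.
cos φ cos δ sin H_s = 0.9940 × 0.9990 × 1.0000 = 0.9930.
Q̄ = (1365/π) × (0.0075 + 0.9930) = 434.49 × 1.0005 = 434.71 W/m².

435 W/m²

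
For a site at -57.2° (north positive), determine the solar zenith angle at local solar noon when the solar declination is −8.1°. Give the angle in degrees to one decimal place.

49.1°

At local solar noon the hour angle is zero, so the zenith angle is |φ − δ| = |-57.2° − (-8.1°)| = 49.1°.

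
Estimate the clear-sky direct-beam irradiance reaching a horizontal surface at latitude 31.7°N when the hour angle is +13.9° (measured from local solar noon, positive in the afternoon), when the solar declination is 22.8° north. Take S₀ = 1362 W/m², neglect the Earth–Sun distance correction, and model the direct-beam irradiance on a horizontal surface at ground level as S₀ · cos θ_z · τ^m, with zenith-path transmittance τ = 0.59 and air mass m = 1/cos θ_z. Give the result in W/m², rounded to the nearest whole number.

cos θ_z = sin(31.7°) sin(22.8°) + cos(31.7°) cos(22.8°) cos(13.90°) = 0.2036 + 0.7614 = 0.9650.
Air mass m = 1/cos θ_z = 1/0.9650 = 1.036; τ^m = 0.59^1.036 = 0.5789.
Surface direct beam = 1362 × 0.9650 × 0.5789 = 760.87 W/m².

761 W/m²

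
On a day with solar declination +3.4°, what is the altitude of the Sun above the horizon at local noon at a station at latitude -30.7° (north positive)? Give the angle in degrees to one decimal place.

55.9°

At local solar noon the hour angle is zero, so the elevation is 90° − |φ − δ| = 90° − |-30.7° − (3.4°)| = 90° − 34.1° = 55.9°.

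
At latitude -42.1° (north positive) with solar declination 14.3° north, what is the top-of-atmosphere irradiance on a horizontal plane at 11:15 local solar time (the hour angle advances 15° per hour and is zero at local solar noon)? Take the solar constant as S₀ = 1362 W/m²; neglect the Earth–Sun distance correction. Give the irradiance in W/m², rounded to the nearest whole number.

735 W/m²

Hour angle H = 15° × (11.25 − 12) = -11.25°.
cos θ_z = sin(-42.1°) sin(14.3°) + cos(-42.1°) cos(14.3°) cos(-11.25°) = -0.1656 + 0.7052 = 0.5396.
Top-of-atmosphere irradiance = S₀ cos θ_z = 1362 × 0.5396 = 734.94 W/m².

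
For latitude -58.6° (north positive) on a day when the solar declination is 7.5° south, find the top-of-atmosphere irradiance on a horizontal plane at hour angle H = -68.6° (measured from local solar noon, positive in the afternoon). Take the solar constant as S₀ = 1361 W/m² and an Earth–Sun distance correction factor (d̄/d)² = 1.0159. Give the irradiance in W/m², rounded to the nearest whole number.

415 W/m²

cos θ_z = sin(-58.6°) sin(-7.5°) + cos(-58.6°) cos(-7.5°) cos(-68.60°) = 0.1114 + 0.1885 = 0.2999.
Top-of-atmosphere irradiance = S₀ (d̄/d)² cos θ_z = 1361 × 1.0159 × 0.2999 = 414.65 W/m².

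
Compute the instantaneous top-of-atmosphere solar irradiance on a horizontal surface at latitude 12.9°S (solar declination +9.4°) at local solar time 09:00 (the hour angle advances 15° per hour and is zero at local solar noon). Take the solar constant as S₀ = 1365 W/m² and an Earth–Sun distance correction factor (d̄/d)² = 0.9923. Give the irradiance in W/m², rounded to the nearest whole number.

Hour angle H = 15° × (9 − 12) = -45.00°.
With φ = -12.9°, δ = 9.4°, H = -45.00°: sin φ sin δ = -0.0365, cos φ cos δ cos H = 0.6800, so cos θ_z = 0.6435.
Top-of-atmosphere irradiance = S₀ (d̄/d)² cos θ_z = 1365 × 0.9923 × 0.6435 = 871.61 W/m².

872 W/m²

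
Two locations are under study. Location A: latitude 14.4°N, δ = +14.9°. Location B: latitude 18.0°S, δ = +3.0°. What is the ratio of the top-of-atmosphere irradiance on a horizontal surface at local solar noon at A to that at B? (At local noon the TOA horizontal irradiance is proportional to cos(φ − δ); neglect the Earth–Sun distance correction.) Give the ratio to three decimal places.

A: cos θ_z = cos(14.4° − (14.9°)) = 1.0000.
B: cos θ_z = cos(-18.0° − (3.0°)) = 0.9336.
Ratio A/B = 1.0000 / 0.9336 = 1.0711.

1.071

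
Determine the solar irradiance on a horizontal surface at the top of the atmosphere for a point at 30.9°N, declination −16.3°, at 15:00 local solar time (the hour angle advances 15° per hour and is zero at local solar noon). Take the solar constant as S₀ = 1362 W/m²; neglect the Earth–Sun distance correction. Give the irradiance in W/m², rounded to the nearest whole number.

Hour angle H = 15° × (15 − 12) = 45.00°.
With φ = 30.9°, δ = -16.3°, H = 45.00°: sin φ sin δ = -0.1441, cos φ cos δ cos H = 0.5824, so cos θ_z = 0.4383.
Top-of-atmosphere irradiance = S₀ cos θ_z = 1362 × 0.4383 = 596.96 W/m².

597 W/m²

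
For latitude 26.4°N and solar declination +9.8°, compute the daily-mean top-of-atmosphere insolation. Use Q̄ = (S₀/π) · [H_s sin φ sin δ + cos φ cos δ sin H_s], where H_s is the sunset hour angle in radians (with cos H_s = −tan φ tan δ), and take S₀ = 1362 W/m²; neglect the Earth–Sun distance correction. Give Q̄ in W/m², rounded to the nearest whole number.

436 W/m²

The sunset hour angle satisfies cos H_s = −tan φ tan δ = -0.0857, giving H_s = 94.92°. In radians, H_s = 1.6567.
H_s sin φ sin δ = 1.6567 × 0.4446 × 0.1702 = 0.1254.
cos φ cos δ sin H_s = 0.8957 × 0.9854 × 0.9963 = 0.8794.
Q̄ = (1362/π) × (0.1254 + 0.8794) = 433.54 × 1.0048 = 435.62 W/m².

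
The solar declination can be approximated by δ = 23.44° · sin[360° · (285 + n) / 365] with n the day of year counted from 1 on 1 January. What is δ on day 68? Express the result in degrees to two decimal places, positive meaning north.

-4.81°

360 × (285 + 68) / 365 = 348.164°; sin(348.164°) = -0.2051.
δ = 23.44 × -0.2051 = -4.808° ≈ -4.81°.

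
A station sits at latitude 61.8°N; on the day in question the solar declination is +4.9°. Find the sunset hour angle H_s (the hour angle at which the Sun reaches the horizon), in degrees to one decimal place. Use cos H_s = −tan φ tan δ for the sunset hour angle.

99.2°

−tan φ tan δ = −(1.8650)(0.0857) = -0.1598; H_s = arccos(-0.1598) = 99.20°.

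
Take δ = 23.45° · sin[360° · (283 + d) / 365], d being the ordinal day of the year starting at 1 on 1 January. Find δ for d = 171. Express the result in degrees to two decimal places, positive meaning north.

360 × (283 + 171) / 365 = 447.781°; sin(447.781°) = 0.9993.
δ = 23.45 × 0.9993 = 23.434° ≈ +23.43°.

+23.43°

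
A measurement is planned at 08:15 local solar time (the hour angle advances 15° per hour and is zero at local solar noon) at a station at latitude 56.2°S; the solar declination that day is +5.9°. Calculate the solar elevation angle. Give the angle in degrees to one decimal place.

Hour angle H = 15° × (8.25 − 12) = -56.25°.
With φ = -56.2°, δ = 5.9°, H = -56.25°: sin φ sin δ = -0.0854, cos φ cos δ cos H = 0.3074, so cos θ_z = 0.2220.
θ_z = arccos(0.2220) = 77.17°, so the elevation is 90° − 77.17° = 12.83°.

12.8°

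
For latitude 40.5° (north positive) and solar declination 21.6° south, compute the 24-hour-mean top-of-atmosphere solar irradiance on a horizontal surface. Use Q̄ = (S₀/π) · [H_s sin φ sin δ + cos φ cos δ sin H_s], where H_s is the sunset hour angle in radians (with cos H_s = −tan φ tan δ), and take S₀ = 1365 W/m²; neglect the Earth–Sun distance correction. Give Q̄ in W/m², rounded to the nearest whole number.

162 W/m²

cos H_s = −tan(40.5°) · tan(-21.6°) = 0.3382, so H_s = arccos(0.3382) = 70.23°. In radians, H_s = 1.2257.
H_s sin φ sin δ = 1.2257 × 0.6494 × -0.3681 = -0.2930.
cos φ cos δ sin H_s = 0.7604 × 0.9298 × 0.9410 = 0.6653.
Q̄ = (1365/π) × (-0.2930 + 0.6653) = 434.49 × 0.3723 = 161.76 W/m².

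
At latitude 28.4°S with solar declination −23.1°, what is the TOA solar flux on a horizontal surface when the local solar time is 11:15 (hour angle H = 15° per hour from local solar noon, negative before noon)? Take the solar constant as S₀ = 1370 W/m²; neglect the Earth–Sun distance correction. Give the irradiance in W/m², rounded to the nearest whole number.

1343 W/m²

Hour angle H = 15° × (11.25 − 12) = -11.25°.
cos θ_z = sin(-28.4°) sin(-23.1°) + cos(-28.4°) cos(-23.1°) cos(-11.25°) = 0.1866 + 0.7936 = 0.9802.
Top-of-atmosphere irradiance = S₀ cos θ_z = 1370 × 0.9802 = 1342.87 W/m².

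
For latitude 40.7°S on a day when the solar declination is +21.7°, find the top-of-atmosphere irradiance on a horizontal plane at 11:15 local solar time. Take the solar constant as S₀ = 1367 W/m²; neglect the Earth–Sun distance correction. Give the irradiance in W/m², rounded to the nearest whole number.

615 W/m²

Hour angle H = 15° × (11.25 − 12) = -11.25°.
cos θ_z = sin(-40.7°) sin(21.7°) + cos(-40.7°) cos(21.7°) cos(-11.25°) = -0.2411 + 0.6909 = 0.4498.
Top-of-atmosphere irradiance = S₀ cos θ_z = 1367 × 0.4498 = 614.88 W/m².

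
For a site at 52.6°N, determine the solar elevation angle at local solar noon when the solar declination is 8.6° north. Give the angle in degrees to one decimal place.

46.0°

At local solar noon the hour angle is zero, so the elevation is 90° − |φ − δ| = 90° − |52.6° − (8.6°)| = 90° − 44.0° = 46.0°.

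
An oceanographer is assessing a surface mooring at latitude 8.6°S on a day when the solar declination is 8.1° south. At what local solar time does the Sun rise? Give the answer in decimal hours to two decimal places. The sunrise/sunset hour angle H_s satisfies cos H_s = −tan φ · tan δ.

5.92 h

−tan φ tan δ = −(-0.1512)(-0.1423) = -0.0215; H_s = arccos(-0.0215) = 91.23°.
Sunrise is at 12 − H_s/15 = 12 − 6.082 = 5.918 h local solar time.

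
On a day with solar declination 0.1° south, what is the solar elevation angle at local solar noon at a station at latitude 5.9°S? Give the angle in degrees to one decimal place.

84.2°

At local solar noon the hour angle is zero, so the elevation is 90° − |φ − δ| = 90° − |-5.9° − (-0.1°)| = 90° − 5.8° = 84.2°.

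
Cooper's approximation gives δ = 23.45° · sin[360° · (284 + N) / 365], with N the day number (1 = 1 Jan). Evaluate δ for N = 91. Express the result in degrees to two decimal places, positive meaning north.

360 × (284 + 91) / 365 = 369.863°; sin(369.863°) = 0.1713.
δ = 23.45 × 0.1713 = 4.017° ≈ +4.02°.

+4.02°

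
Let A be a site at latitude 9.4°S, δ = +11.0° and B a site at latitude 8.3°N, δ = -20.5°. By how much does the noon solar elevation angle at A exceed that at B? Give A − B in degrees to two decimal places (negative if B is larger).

A: 90° − |-9.4 − (11.0)| = 69.60°.
B: 90° − |8.3 − (-20.5)| = 61.20°.
A − B = 69.60 − 61.20 = 8.40°.

+8.40°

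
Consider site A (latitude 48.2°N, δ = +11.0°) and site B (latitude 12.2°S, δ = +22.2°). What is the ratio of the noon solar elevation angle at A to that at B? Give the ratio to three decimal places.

0.950

A: 90° − |48.2 − (11.0)| = 52.80°.
B: 90° − |-12.2 − (22.2)| = 55.60°.
Ratio A/B = 52.8000 / 55.6000 = 0.9496.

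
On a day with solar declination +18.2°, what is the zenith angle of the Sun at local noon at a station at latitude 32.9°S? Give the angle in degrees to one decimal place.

At local solar noon the hour angle is zero, so the zenith angle is |φ − δ| = |-32.9° − (18.2°)| = 51.1°.

51.1°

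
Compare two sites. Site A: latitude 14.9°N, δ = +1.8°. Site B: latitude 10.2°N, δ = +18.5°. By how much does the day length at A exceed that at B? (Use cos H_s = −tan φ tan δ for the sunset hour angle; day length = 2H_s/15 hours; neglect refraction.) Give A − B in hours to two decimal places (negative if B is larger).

A: H_s = arccos(−tan 14.9° · tan 1.8°) = 90.48°, so 2H_s/15 = 12.0640 h.
B: H_s = arccos(−tan 10.2° · tan 18.5°) = 93.45°, so 2H_s/15 = 12.4600 h.
A − B = 12.0640 − 12.4600 = -0.3960 h.

-0.40 h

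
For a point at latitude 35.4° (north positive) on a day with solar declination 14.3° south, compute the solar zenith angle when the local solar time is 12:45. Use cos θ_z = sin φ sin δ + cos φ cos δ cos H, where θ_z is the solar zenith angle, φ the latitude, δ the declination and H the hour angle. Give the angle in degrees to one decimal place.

50.8°

Hour angle H = 15° × (12.75 − 12) = 11.25°.
With φ = 35.4°, δ = -14.3°, H = 11.25°: sin φ sin δ = -0.1431, cos φ cos δ cos H = 0.7747, so cos θ_z = 0.6316.
θ_z = arccos(0.6316) = 50.83°.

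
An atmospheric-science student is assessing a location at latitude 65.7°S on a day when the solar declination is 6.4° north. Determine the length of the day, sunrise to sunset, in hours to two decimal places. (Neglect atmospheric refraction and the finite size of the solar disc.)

cos H_s = −tan(-65.7°) · tan(6.4°) = 0.2484, so H_s = arccos(0.2484) = 75.62°.
Day length = 2 H_s / 15° h⁻¹ = 151.24° / 15 = 10.083 h.

10.08 hours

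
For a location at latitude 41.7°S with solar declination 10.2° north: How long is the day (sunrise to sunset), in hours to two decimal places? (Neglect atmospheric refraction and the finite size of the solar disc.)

−tan φ tan δ = −(-0.8910)(0.1799) = 0.1603; H_s = arccos(0.1603) = 80.78°.
Day length = 2 H_s / 15° h⁻¹ = 161.56° / 15 = 10.771 h.

10.77 hours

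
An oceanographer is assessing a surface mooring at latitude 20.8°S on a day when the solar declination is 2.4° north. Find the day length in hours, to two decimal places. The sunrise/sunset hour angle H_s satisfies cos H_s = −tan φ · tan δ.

11.88 hours

The sunset hour angle satisfies cos H_s = −tan φ tan δ = 0.0159, giving H_s = 89.09°.
Day length = 2 H_s / 15° h⁻¹ = 178.18° / 15 = 11.879 h.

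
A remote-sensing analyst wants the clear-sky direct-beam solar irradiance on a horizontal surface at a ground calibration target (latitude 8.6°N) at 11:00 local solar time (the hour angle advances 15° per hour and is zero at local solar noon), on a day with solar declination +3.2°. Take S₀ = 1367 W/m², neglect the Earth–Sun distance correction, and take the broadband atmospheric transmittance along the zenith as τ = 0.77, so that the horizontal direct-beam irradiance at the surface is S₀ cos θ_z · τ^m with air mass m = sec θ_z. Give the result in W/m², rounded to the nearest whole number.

Hour angle H = 15° × (11 − 12) = -15.00°.
With φ = 8.6°, δ = 3.2°, H = -15.00°: sin φ sin δ = 0.0083, cos φ cos δ cos H = 0.9536, so cos θ_z = 0.9619.
Air mass m = 1/cos θ_z = 1/0.9619 = 1.040; τ^m = 0.77^1.040 = 0.7620.
Surface direct beam = 1367 × 0.9619 × 0.7620 = 1001.97 W/m².

1002 W/m²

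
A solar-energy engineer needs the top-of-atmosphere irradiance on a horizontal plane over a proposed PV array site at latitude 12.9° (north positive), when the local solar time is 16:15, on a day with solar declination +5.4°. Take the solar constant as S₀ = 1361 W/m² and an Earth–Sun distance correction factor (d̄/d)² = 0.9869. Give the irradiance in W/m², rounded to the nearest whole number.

Hour angle H = 15° × (16.25 − 12) = 63.75°.
cos θ_z = sin(12.9°) sin(5.4°) + cos(12.9°) cos(5.4°) cos(63.75°) = 0.0210 + 0.4292 = 0.4502.
Top-of-atmosphere irradiance = S₀ (d̄/d)² cos θ_z = 1361 × 0.9869 × 0.4502 = 604.70 W/m².

605 W/m²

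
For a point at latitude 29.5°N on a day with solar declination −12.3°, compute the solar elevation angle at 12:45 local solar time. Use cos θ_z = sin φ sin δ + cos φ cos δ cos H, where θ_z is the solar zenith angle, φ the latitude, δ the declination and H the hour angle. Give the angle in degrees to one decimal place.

46.8°

Hour angle H = 15° × (12.75 − 12) = 11.25°.
With φ = 29.5°, δ = -12.3°, H = 11.25°: sin φ sin δ = -0.1049, cos φ cos δ cos H = 0.8340, so cos θ_z = 0.7291.
θ_z = arccos(0.7291) = 43.19°, so the elevation is 90° − 43.19° = 46.81°.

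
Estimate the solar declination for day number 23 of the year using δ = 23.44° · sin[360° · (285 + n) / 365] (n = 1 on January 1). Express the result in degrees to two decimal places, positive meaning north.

360 × (285 + 23) / 365 = 303.781°; sin(303.781°) = -0.8312.
δ = 23.44 × -0.8312 = -19.483° ≈ -19.48°.

-19.48°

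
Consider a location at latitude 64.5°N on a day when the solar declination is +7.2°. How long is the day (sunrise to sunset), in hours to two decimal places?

The sunset hour angle satisfies cos H_s = −tan φ tan δ = -0.2649, giving H_s = 105.36°.
Day length = 2 H_s / 15° h⁻¹ = 210.72° / 15 = 14.048 h.

14.05 hours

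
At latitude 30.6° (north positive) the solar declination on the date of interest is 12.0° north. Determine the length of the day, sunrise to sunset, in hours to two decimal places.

The sunset hour angle satisfies cos H_s = −tan φ tan δ = -0.1257, giving H_s = 97.22°.
Day length = 2 H_s / 15° h⁻¹ = 194.44° / 15 = 12.963 h.

12.96 hours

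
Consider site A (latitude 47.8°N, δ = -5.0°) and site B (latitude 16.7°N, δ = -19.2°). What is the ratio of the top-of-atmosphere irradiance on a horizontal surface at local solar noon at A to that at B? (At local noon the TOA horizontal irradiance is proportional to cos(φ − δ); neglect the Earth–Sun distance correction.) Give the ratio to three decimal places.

A: cos θ_z = cos(47.8° − (-5.0°)) = 0.6046.
B: cos θ_z = cos(16.7° − (-19.2°)) = 0.8100.
Ratio A/B = 0.6046 / 0.8100 = 0.7464.

0.746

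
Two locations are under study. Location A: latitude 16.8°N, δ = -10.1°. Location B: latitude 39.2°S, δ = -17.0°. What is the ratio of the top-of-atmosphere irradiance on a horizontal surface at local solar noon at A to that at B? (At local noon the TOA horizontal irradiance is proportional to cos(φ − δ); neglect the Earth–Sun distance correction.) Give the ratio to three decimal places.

0.963

A: cos θ_z = cos(16.8° − (-10.1°)) = 0.8918.
B: cos θ_z = cos(-39.2° − (-17.0°)) = 0.9259.
Ratio A/B = 0.8918 / 0.9259 = 0.9632.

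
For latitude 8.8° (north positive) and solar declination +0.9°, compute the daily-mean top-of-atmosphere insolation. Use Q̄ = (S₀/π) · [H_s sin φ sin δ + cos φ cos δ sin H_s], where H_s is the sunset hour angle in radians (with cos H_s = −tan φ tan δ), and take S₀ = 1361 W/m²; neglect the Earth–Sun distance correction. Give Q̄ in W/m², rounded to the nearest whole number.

430 W/m²

−tan φ tan δ = −(0.1548)(0.0157) = -0.0024; H_s = arccos(-0.0024) = 90.14°. In radians, H_s = 1.5732.
H_s sin φ sin δ = 1.5732 × 0.1530 × 0.0157 = 0.0038.
cos φ cos δ sin H_s = 0.9882 × 0.9999 × 1.0000 = 0.9881.
Q̄ = (1361/π) × (0.0038 + 0.9881) = 433.22 × 0.9919 = 429.71 W/m².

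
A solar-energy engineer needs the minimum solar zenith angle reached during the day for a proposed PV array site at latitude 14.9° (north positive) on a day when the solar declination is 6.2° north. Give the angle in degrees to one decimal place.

8.7°

At local solar noon the hour angle is zero, so the zenith angle is |φ − δ| = |14.9° − (6.2°)| = 8.7°.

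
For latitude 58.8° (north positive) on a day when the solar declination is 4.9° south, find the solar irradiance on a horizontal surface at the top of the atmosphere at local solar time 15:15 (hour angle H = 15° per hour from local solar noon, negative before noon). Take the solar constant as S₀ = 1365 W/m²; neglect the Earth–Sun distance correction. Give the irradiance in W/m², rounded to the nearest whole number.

Hour angle H = 15° × (15.25 − 12) = 48.75°.
cos θ_z = sin(58.8°) sin(-4.9°) + cos(58.8°) cos(-4.9°) cos(48.75°) = -0.0731 + 0.3403 = 0.2672.
Top-of-atmosphere irradiance = S₀ cos θ_z = 1365 × 0.2672 = 364.73 W/m².

365 W/m²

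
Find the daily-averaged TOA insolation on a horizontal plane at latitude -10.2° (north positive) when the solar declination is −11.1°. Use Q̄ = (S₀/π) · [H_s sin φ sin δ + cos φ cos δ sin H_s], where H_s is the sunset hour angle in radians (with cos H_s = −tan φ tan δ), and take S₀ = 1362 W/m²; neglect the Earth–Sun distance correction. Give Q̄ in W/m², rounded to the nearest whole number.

−tan φ tan δ = −(-0.1799)(-0.1962) = -0.0353; H_s = arccos(-0.0353) = 92.02°. In radians, H_s = 1.6061.
H_s sin φ sin δ = 1.6061 × -0.1771 × -0.1925 = 0.0548.
cos φ cos δ sin H_s = 0.9842 × 0.9813 × 0.9994 = 0.9652.
Q̄ = (1362/π) × (0.0548 + 0.9652) = 433.54 × 1.0200 = 442.21 W/m².

442 W/m²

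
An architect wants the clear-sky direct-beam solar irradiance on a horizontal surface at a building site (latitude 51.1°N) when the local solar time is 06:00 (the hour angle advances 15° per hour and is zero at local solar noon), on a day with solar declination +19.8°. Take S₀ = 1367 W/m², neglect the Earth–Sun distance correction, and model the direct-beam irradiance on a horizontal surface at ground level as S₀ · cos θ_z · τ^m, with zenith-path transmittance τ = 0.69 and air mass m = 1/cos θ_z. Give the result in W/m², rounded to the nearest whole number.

Hour angle H = 15° × (6 − 12) = -90.00°.
cos θ_z = sin φ sin δ + cos φ cos δ cos H = (0.7782)(0.3387) + (0.6280)(0.9409)(0.0000) = 0.2636.
Air mass m = 1/cos θ_z = 1/0.2636 = 3.794; τ^m = 0.69^3.794 = 0.2447.
Surface direct beam = 1367 × 0.2636 × 0.2447 = 88.18 W/m².

88 W/m²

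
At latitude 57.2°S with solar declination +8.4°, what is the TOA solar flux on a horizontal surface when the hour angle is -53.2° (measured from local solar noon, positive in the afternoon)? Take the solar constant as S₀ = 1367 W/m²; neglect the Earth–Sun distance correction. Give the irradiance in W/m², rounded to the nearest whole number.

With φ = -57.2°, δ = 8.4°, H = -53.20°: sin φ sin δ = -0.1228, cos φ cos δ cos H = 0.3210, so cos θ_z = 0.1982.
Top-of-atmosphere irradiance = S₀ cos θ_z = 1367 × 0.1982 = 270.94 W/m².

271 W/m²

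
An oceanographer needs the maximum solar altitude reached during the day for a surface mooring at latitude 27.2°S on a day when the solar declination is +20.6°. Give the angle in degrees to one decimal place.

42.2°

At local solar noon the hour angle is zero, so the elevation is 90° − |φ − δ| = 90° − |-27.2° − (20.6°)| = 90° − 47.8° = 42.2°.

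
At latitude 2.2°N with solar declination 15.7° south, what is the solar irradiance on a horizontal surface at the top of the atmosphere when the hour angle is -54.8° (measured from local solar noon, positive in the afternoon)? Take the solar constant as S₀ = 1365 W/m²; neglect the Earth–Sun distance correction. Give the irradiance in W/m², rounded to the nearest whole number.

743 W/m²

With φ = 2.2°, δ = -15.7°, H = -54.80°: sin φ sin δ = -0.0104, cos φ cos δ cos H = 0.5545, so cos θ_z = 0.5441.
Top-of-atmosphere irradiance = S₀ cos θ_z = 1365 × 0.5441 = 742.70 W/m².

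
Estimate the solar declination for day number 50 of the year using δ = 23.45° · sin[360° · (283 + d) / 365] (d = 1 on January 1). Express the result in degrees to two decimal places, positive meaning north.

360 × (283 + 50) / 365 = 328.438°; sin(328.438°) = -0.5234.
δ = 23.45 × -0.5234 = -12.274° ≈ -12.27°.

-12.27°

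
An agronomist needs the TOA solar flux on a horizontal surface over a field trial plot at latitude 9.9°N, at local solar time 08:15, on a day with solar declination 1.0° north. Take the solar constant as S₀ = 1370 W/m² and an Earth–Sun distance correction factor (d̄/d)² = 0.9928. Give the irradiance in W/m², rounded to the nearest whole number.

748 W/m²

Hour angle H = 15° × (8.25 − 12) = -56.25°.
With φ = 9.9°, δ = 1.0°, H = -56.25°: sin φ sin δ = 0.0030, cos φ cos δ cos H = 0.5472, so cos θ_z = 0.5502.
Top-of-atmosphere irradiance = S₀ (d̄/d)² cos θ_z = 1370 × 0.9928 × 0.5502 = 748.35 W/m².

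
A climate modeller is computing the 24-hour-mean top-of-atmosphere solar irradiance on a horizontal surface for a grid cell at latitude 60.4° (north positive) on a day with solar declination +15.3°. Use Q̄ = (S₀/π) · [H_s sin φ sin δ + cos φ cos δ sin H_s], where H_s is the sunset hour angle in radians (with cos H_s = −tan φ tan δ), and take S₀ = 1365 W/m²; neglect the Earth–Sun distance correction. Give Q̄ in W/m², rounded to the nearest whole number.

388 W/m²

The sunset hour angle satisfies cos H_s = −tan φ tan δ = -0.4816, giving H_s = 118.79°. In radians, H_s = 2.0733.
H_s sin φ sin δ = 2.0733 × 0.8695 × 0.2639 = 0.4757.
cos φ cos δ sin H_s = 0.4939 × 0.9646 × 0.8764 = 0.4175.
Q̄ = (1365/π) × (0.4757 + 0.4175) = 434.49 × 0.8932 = 388.09 W/m².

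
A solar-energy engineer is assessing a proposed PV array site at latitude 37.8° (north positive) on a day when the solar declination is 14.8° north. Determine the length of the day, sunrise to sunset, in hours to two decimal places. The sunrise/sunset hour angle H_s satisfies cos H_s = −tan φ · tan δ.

cos H_s = −tan(37.8°) · tan(14.8°) = -0.2049, so H_s = arccos(-0.2049) = 101.82°.
Day length = 2 H_s / 15° h⁻¹ = 203.64° / 15 = 13.576 h.

13.58 hours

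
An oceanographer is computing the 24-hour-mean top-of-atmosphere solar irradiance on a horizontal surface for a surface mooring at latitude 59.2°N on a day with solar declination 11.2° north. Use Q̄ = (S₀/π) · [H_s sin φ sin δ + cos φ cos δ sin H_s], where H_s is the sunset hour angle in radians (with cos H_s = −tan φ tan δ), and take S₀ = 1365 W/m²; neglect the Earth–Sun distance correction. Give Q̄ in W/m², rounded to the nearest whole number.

344 W/m²

The sunset hour angle satisfies cos H_s = −tan φ tan δ = -0.3322, giving H_s = 109.40°. In radians, H_s = 1.9094.
H_s sin φ sin δ = 1.9094 × 0.8590 × 0.1942 = 0.3185.
cos φ cos δ sin H_s = 0.5120 × 0.9810 × 0.9432 = 0.4737.
Q̄ = (1365/π) × (0.3185 + 0.4737) = 434.49 × 0.7922 = 344.20 W/m².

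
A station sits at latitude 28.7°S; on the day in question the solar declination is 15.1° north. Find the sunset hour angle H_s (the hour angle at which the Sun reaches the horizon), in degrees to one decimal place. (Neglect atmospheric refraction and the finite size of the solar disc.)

−tan φ tan δ = −(-0.5475)(0.2698) = 0.1477; H_s = arccos(0.1477) = 81.51°.

81.5°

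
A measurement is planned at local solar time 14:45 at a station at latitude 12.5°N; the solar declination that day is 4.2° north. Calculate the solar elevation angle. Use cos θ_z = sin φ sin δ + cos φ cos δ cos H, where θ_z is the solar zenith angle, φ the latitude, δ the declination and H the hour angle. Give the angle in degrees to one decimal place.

Hour angle H = 15° × (14.75 − 12) = 41.25°.
With φ = 12.5°, δ = 4.2°, H = 41.25°: sin φ sin δ = 0.0159, cos φ cos δ cos H = 0.7320, so cos θ_z = 0.7479.
θ_z = arccos(0.7479) = 41.59°, so the elevation is 90° − 41.59° = 48.41°.

48.4°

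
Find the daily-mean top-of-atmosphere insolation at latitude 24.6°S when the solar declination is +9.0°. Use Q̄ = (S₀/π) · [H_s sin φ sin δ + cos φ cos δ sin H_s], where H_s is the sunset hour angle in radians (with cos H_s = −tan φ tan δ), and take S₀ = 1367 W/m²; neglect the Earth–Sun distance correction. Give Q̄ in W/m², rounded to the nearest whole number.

347 W/m²

−tan φ tan δ = −(-0.4578)(0.1584) = 0.0725; H_s = arccos(0.0725) = 85.84°. In radians, H_s = 1.4982.
H_s sin φ sin δ = 1.4982 × -0.4163 × 0.1564 = -0.0975.
cos φ cos δ sin H_s = 0.9092 × 0.9877 × 0.9974 = 0.8957.
Q̄ = (1367/π) × (-0.0975 + 0.8957) = 435.13 × 0.7982 = 347.32 W/m².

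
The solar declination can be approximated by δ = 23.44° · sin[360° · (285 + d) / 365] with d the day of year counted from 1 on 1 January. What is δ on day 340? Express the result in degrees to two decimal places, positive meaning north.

360 × (285 + 340) / 365 = 616.438°; sin(616.438°) = -0.9721.
δ = 23.44 × -0.9721 = -22.786° ≈ -22.79°.

-22.79°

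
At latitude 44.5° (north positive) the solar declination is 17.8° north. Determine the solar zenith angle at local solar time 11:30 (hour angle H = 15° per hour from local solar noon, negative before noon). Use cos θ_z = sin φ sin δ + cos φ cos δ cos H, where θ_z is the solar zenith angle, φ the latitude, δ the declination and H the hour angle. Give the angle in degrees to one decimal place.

27.4°

Hour angle H = 15° × (11.5 − 12) = -7.50°.
cos θ_z = sin φ sin δ + cos φ cos δ cos H = (0.7009)(0.3057) + (0.7133)(0.9521)(0.9914) = 0.8876.
θ_z = arccos(0.8876) = 27.43°.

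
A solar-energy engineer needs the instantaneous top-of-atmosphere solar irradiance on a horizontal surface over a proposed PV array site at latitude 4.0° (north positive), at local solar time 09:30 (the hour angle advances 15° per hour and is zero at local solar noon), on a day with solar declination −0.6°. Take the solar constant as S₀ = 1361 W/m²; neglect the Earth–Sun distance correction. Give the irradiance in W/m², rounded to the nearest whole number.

Hour angle H = 15° × (9.5 − 12) = -37.50°.
With φ = 4.0°, δ = -0.6°, H = -37.50°: sin φ sin δ = -0.0007, cos φ cos δ cos H = 0.7914, so cos θ_z = 0.7907.
Top-of-atmosphere irradiance = S₀ cos θ_z = 1361 × 0.7907 = 1076.14 W/m².

1076 W/m²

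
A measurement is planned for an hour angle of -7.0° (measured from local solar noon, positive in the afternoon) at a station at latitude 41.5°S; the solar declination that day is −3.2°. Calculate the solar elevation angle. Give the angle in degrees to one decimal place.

With φ = -41.5°, δ = -3.2°, H = -7.00°: sin φ sin δ = 0.0370, cos φ cos δ cos H = 0.7422, so cos θ_z = 0.7792.
θ_z = arccos(0.7792) = 38.81°, so the elevation is 90° − 38.81° = 51.19°.

51.2°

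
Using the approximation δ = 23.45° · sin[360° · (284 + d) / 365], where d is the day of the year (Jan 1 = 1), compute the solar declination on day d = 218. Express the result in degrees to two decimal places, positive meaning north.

360 × (284 + 218) / 365 = 495.123°; sin(495.123°) = 0.7056.
δ = 23.45 × 0.7056 = 16.546° ≈ +16.55°.

+16.55°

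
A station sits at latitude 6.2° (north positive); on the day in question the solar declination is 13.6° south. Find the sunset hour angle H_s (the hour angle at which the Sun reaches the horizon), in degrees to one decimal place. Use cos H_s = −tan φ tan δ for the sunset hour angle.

88.5°

cos H_s = −tan(6.2°) · tan(-13.6°) = 0.0263, so H_s = arccos(0.0263) = 88.49°.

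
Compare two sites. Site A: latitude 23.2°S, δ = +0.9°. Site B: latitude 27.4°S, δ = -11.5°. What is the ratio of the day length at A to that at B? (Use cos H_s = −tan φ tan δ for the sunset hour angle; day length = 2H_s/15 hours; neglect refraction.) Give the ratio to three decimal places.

A: H_s = arccos(−tan -23.2° · tan 0.9°) = 89.61°, so 2H_s/15 = 11.9480 h.
B: H_s = arccos(−tan -27.4° · tan -11.5°) = 96.05°, so 2H_s/15 = 12.8067 h.
Ratio A/B = 11.9480 / 12.8067 = 0.9329.

0.933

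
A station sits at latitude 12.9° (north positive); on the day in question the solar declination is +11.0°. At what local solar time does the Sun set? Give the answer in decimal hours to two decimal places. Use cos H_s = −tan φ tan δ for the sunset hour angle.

18.17 h

−tan φ tan δ = −(0.2290)(0.1944) = -0.0445; H_s = arccos(-0.0445) = 92.55°.
Sunset is at 12 + H_s/15 = 12 + 6.170 = 18.170 h local solar time.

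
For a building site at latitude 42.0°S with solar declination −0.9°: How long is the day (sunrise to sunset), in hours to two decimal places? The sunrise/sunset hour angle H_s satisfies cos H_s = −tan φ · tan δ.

12.11 hours

The sunset hour angle satisfies cos H_s = −tan φ tan δ = -0.0141, giving H_s = 90.81°.
Day length = 2 H_s / 15° h⁻¹ = 181.62° / 15 = 12.108 h.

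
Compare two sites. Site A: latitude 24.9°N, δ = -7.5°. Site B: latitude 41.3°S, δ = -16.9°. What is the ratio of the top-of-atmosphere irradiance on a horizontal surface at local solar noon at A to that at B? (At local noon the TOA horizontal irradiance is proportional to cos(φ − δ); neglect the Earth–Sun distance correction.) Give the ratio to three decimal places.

0.927

A: cos θ_z = cos(24.9° − (-7.5°)) = 0.8443.
B: cos θ_z = cos(-41.3° − (-16.9°)) = 0.9107.
Ratio A/B = 0.8443 / 0.9107 = 0.9271.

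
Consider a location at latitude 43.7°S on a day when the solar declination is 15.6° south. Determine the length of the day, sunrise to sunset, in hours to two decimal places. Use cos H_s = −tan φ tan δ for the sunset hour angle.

14.06 hours

cos H_s = −tan(-43.7°) · tan(-15.6°) = -0.2668, so H_s = arccos(-0.2668) = 105.47°.
Day length = 2 H_s / 15° h⁻¹ = 210.94° / 15 = 14.063 h.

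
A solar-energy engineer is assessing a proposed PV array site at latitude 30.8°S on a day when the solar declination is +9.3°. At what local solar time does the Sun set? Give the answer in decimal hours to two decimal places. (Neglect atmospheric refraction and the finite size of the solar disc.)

−tan φ tan δ = −(-0.5961)(0.1638) = 0.0976; H_s = arccos(0.0976) = 84.40°.
Sunset is at 12 + H_s/15 = 12 + 5.627 = 17.627 h local solar time.

17.63 h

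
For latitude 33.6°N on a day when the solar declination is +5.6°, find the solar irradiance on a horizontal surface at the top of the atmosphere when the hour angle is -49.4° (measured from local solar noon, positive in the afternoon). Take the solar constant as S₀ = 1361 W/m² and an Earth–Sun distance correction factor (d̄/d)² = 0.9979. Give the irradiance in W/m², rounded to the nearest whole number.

cos θ_z = sin(33.6°) sin(5.6°) + cos(33.6°) cos(5.6°) cos(-49.40°) = 0.0540 + 0.5395 = 0.5935.
Top-of-atmosphere irradiance = S₀ (d̄/d)² cos θ_z = 1361 × 0.9979 × 0.5935 = 806.06 W/m².

806 W/m²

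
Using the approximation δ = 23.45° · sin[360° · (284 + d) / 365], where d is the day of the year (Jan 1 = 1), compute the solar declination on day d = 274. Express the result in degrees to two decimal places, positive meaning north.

360 × (284 + 274) / 365 = 550.356°; sin(550.356°) = -0.1798.
δ = 23.45 × -0.1798 = -4.216° ≈ -4.22°.

-4.22°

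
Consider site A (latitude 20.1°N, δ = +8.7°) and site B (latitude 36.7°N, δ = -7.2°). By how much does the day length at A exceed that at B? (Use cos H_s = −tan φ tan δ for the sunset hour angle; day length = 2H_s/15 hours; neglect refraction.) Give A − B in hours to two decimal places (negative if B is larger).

+1.15 h

A: H_s = arccos(−tan 20.1° · tan 8.7°) = 93.21°, so 2H_s/15 = 12.4280 h.
B: H_s = arccos(−tan 36.7° · tan -7.2°) = 84.60°, so 2H_s/15 = 11.2800 h.
A − B = 12.4280 − 11.2800 = 1.1480 h.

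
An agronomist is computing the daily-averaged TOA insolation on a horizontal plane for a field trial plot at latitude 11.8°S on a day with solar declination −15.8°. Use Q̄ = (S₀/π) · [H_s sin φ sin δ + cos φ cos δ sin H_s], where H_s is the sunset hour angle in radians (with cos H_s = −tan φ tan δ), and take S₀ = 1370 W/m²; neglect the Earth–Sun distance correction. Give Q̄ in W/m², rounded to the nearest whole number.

cos H_s = −tan(-11.8°) · tan(-15.8°) = -0.0591, so H_s = arccos(-0.0591) = 93.39°. In radians, H_s = 1.6300.
H_s sin φ sin δ = 1.6300 × -0.2045 × -0.2723 = 0.0908.
cos φ cos δ sin H_s = 0.9789 × 0.9622 × 0.9982 = 0.9402.
Q̄ = (1370/π) × (0.0908 + 0.9402) = 436.08 × 1.0310 = 449.60 W/m².

450 W/m²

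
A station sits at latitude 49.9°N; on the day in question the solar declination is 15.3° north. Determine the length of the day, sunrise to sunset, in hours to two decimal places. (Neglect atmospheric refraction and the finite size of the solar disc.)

14.53 hours

The sunset hour angle satisfies cos H_s = −tan φ tan δ = -0.3249, giving H_s = 108.96°.
Day length = 2 H_s / 15° h⁻¹ = 217.92° / 15 = 14.528 h.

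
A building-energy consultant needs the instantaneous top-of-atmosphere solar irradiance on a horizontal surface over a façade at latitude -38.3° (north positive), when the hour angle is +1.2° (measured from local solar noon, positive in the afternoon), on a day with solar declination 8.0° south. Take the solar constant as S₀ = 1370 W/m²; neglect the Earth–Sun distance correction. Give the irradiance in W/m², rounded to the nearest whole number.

cos θ_z = sin(-38.3°) sin(-8.0°) + cos(-38.3°) cos(-8.0°) cos(1.20°) = 0.0863 + 0.7770 = 0.8633.
Top-of-atmosphere irradiance = S₀ cos θ_z = 1370 × 0.8633 = 1182.72 W/m².

1183 W/m²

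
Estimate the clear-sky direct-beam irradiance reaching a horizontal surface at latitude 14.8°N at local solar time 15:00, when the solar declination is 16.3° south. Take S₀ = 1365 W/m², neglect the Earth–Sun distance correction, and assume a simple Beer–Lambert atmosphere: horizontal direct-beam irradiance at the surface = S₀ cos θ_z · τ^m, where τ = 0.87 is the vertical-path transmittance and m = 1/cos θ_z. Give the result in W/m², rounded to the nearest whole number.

629 W/m²

Hour angle H = 15° × (15 − 12) = 45.00°.
With φ = 14.8°, δ = -16.3°, H = 45.00°: sin φ sin δ = -0.0717, cos φ cos δ cos H = 0.6562, so cos θ_z = 0.5845.
Air mass m = 1/cos θ_z = 1/0.5845 = 1.711; τ^m = 0.87^1.711 = 0.7880.
Surface direct beam = 1365 × 0.5845 × 0.7880 = 628.70 W/m².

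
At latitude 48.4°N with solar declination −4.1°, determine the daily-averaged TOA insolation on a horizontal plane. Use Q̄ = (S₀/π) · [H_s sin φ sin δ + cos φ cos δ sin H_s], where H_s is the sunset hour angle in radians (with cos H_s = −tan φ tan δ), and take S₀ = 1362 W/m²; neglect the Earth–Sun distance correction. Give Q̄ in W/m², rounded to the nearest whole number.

−tan φ tan δ = −(1.1263)(-0.0717) = 0.0808; H_s = arccos(0.0808) = 85.37°. In radians, H_s = 1.4900.
H_s sin φ sin δ = 1.4900 × 0.7478 × -0.0715 = -0.0797.
cos φ cos δ sin H_s = 0.6639 × 0.9974 × 0.9967 = 0.6600.
Q̄ = (1362/π) × (-0.0797 + 0.6600) = 433.54 × 0.5803 = 251.58 W/m².

252 W/m²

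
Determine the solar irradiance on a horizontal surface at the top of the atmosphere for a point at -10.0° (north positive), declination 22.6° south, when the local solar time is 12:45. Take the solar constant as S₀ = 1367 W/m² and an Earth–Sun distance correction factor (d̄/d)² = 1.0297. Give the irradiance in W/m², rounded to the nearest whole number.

Hour angle H = 15° × (12.75 − 12) = 11.25°.
cos θ_z = sin(-10.0°) sin(-22.6°) + cos(-10.0°) cos(-22.6°) cos(11.25°) = 0.0667 + 0.8917 = 0.9584.
Top-of-atmosphere irradiance = S₀ (d̄/d)² cos θ_z = 1367 × 1.0297 × 0.9584 = 1349.04 W/m².

1349 W/m²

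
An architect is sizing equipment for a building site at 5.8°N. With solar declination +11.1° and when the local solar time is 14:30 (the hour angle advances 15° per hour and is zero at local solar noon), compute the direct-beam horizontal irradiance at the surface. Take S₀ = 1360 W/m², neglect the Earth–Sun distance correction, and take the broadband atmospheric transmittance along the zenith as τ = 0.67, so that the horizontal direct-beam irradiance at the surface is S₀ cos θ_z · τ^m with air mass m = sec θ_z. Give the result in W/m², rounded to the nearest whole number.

Hour angle H = 15° × (14.5 − 12) = 37.50°.
With φ = 5.8°, δ = 11.1°, H = 37.50°: sin φ sin δ = 0.0195, cos φ cos δ cos H = 0.7745, so cos θ_z = 0.7940.
Air mass m = 1/cos θ_z = 1/0.7940 = 1.259; τ^m = 0.67^1.259 = 0.6040.
Surface direct beam = 1360 × 0.7940 × 0.6040 = 652.22 W/m².

652 W/m²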